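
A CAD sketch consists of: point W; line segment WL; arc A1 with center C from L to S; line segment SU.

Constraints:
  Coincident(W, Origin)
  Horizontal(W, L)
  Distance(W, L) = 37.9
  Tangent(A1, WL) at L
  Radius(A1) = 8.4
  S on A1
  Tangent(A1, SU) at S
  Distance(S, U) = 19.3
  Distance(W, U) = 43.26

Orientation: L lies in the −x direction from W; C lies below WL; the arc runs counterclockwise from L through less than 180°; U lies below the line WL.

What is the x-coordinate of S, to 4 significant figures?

-44.45

W is at the origin; WL is horizontal with |WL| = 37.9 and L on the −x side, so L = (-37.90, 0.000). A1 meets WL tangentially, so CL is at right angles to WL, so C = L + (0, -8.4) = (-37.90, -8.400). Since CS ⟂ SU (tangency), |CU| = √(8.4² + 19.3²) = 21.05 regardless of where S sits on A1. So U lies on both circle(W, 43.26) and circle(C, 21.05); the below-WL intersection is U = (-32.36, -28.71). S is the foot of the tangent from U: S = (-44.45, -13.66).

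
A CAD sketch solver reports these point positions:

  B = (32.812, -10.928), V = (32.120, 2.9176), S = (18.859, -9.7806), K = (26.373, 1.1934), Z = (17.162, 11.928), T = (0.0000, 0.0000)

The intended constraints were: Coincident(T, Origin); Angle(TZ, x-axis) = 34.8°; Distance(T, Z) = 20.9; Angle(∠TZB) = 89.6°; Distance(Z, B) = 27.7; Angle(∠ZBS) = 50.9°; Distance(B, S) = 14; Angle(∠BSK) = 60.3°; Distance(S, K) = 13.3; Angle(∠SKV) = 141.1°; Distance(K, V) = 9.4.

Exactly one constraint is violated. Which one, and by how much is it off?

Distance(K, V) = 9.4 — off by 3.40.

T = (0.00, 0.00) ✓; TZ at 34.80° ✓; |TZ| = 20.90 ✓; ∠TZB = 89.60° ✓; |ZB| = 27.70 ✓; ∠ZBS = 50.90° ✓; |BS| = 14.00 ✓; ∠BSK = 60.30° ✓; |SK| = 13.30 ✓; ∠SKV = 141.1° ✓; |KV| = 6.000 ✗.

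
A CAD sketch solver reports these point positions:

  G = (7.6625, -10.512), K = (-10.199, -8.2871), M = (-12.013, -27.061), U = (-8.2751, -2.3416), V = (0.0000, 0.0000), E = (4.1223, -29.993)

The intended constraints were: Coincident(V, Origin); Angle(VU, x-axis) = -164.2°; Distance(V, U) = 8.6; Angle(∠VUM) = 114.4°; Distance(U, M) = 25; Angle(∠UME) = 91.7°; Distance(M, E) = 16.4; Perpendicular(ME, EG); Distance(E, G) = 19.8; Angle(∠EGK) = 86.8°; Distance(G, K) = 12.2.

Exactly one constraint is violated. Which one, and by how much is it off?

Distance(G, K) = 12.2 — off by 5.80.

V = (0.00, 0.00) ✓; VU at -164.2° ✓; |VU| = 8.600 ✓; ∠VUM = 114.4° ✓; |UM| = 25.00 ✓; ∠UME = 91.70° ✓; |ME| = 16.40 ✓; ∠(ME, EG) = 90.00° ✓; |EG| = 19.80 ✓; ∠EGK = 86.80° ✓; |GK| = 18.00 ✗.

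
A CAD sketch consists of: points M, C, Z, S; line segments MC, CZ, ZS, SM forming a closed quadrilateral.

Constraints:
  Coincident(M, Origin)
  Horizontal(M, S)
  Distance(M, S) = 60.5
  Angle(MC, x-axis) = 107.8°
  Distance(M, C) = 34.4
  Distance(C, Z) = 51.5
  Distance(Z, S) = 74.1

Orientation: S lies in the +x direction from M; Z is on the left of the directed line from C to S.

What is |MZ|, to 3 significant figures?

72.4

Checks: |CZ| = 51.50 ✓; |ZS| = 74.10 ✓.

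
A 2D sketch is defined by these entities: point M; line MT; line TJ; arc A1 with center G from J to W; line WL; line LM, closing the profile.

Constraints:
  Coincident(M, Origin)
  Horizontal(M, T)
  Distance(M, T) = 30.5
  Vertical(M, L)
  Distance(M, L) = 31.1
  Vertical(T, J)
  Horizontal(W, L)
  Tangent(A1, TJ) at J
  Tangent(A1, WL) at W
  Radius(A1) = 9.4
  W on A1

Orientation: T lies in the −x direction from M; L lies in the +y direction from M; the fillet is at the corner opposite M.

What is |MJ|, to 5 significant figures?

37.432

The virtual corner opposite M is at (-30.500, 31.100). Tangency of A1 to TJ means the radius GJ is perpendicular to TJ and tangency of A1 to WL means the radius GW is perpendicular to WL, with radius 9.4, so the center G sits 9.4 in from both sides at G = (-21.100, 21.700). That places the tangent points at J = (-30.500, 21.700) on TJ and W = (-21.100, 31.100) on WL. Then |MJ| = |J − M| = 37.432.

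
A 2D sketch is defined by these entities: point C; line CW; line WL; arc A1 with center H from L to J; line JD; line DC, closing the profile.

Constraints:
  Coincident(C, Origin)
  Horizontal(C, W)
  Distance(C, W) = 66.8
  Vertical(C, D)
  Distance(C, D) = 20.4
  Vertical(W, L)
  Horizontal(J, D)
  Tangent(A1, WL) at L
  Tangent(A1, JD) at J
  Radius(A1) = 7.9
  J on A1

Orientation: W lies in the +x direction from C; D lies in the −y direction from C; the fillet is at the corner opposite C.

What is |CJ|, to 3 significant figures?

62.3

C is at the origin; C and W share the same y with |CW| = 66.8 and W on the +x side, so W = (66.8, 0.00). CD is vertical with |CD| = 20.4 and D on the −y side, so D = (0.00, -20.4). The virtual corner opposite C is at (66.8, -20.4). A1 meets WL tangentially, so HL is at right angles to WL and tangency of A1 to JD means the radius HJ is perpendicular to JD, with radius 7.9, so the center H sits 7.9 in from both sides at H = (58.9, -12.5). That places the tangent points at L = (66.8, -12.5) on WL and J = (58.9, -20.4) on JD. Then |CJ| = |J − C| = 62.3.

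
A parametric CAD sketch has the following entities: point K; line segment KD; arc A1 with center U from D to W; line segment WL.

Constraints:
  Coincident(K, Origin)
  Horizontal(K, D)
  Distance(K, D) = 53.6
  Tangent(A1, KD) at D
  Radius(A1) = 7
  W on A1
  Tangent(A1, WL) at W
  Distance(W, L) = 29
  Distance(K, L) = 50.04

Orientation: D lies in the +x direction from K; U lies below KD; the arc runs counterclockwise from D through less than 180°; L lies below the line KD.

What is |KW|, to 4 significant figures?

47.19

K is at the origin; KD is horizontal with |KD| = 53.6 and D on the +x side, so D = (53.60, 0.000). The tangent condition forces UD to be normal to KD, so U = D + (0, -7) = (53.60, -7.000). Since UW ⟂ WL (tangency), |UL| = √(7.0² + 29.0²) = 29.83 regardless of where W sits on A1. So L lies on both circle(K, 50.04) and circle(U, 29.83); the below-KD intersection is L = (38.07, -32.47). W is the foot of the tangent from L: W = (46.93, -4.861).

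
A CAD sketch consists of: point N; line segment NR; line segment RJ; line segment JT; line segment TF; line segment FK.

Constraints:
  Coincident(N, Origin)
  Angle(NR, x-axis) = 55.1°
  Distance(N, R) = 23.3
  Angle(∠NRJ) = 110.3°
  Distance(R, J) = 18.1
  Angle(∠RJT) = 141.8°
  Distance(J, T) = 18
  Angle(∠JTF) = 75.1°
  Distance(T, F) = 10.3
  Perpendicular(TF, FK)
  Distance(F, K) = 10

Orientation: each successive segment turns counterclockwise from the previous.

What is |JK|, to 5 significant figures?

9.3193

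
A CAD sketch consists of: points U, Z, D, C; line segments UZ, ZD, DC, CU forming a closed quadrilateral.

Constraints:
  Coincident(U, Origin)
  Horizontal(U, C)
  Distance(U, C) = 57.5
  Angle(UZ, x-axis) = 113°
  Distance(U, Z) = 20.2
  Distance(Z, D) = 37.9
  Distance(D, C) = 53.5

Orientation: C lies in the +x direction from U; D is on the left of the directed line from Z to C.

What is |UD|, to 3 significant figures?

46.7

U is at the origin; UC is horizontal with |UC| = 57.5 and C in +x, so C = (57.5, 0). UZ runs at 113.0° with |UZ| = 20.2, so Z = (-7.89, 18.6). D is determined by |ZD| = 37.9 and |DC| = 53.5 together: it lies at the intersection of circle(Z, 37.9) and circle(C, 53.5). With |ZC| = 68.0, the foot of the radical line on ZC is 23.5 from Z and the perpendicular offset is √(37.9² − 23.5²) = 29.7. Taking the left-of-ZC solution: D = (22.8, 40.8).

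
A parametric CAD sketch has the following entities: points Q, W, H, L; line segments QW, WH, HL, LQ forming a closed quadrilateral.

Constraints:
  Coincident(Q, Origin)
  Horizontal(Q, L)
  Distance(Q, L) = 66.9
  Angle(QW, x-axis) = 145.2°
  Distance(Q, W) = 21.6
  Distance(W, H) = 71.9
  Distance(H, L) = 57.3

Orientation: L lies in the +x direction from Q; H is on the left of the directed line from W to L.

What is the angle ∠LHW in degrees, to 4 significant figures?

82.06°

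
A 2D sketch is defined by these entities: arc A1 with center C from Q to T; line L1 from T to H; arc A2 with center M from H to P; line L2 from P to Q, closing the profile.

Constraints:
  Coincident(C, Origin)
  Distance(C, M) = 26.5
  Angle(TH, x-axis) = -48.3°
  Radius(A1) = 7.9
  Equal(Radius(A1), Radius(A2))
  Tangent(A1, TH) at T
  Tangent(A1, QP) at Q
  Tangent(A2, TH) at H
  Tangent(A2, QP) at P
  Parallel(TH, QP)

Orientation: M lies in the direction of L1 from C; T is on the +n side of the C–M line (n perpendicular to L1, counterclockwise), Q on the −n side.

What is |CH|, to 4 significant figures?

27.65

The slot axis is L1's direction at -48.3°, so u = (cos -48.3°, sin -48.3°) = (0.6652, -0.7466) and n = (−sin -48.3°, cos -48.3°) = (0.7466, 0.6652). C is at the origin and M lies 26.5 along u from C, so M = 26.5·u = (17.63, -19.79). Tangency of A1 to both parallel lines with radius 7.9 puts T and Q at C ± 7.9·n: T = (5.898, 5.255), Q = (-5.898, -5.255). Equal radii place H and P the same way about M: H = M + 7.9·n = (23.53, -14.53), P = M − 7.9·n = (11.73, -25.04). Then |CH| = |H − C| = 27.65.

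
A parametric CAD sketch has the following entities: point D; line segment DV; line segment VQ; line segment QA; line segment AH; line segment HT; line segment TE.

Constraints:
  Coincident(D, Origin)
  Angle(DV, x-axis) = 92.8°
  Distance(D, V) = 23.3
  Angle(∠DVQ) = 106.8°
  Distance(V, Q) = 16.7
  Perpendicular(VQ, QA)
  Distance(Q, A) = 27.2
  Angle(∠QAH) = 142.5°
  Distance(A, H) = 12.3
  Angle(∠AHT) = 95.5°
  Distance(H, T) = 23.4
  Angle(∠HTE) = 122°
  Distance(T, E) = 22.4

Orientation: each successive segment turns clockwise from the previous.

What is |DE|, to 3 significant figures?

20.5

D is at the origin; DV runs at 92.8° with length 23.3, so V = (-1.14, 23.3). ∠DVQ = 106.8° gives VQ at 19.6° from the x-axis; with |VQ| = 16.7, Q = (14.6, 28.9). The perpendicularity gives QA at right angles to VQ, so QA runs at -70.4°; with |QA| = 27.2, A = (23.7, 3.25). ∠QAH = 142.5° gives AH at -108° from the x-axis; with |AH| = 12.3, H = (19.9, -8.45). ∠AHT = 95.5° gives HT at 168° from the x-axis; with |HT| = 23.4, T = (-2.92, -3.43). ∠HTE = 122.0° gives TE at 110° from the x-axis; with |TE| = 22.4, E = (-10.4, 17.7). Then |DE| = |E − D| = 20.5.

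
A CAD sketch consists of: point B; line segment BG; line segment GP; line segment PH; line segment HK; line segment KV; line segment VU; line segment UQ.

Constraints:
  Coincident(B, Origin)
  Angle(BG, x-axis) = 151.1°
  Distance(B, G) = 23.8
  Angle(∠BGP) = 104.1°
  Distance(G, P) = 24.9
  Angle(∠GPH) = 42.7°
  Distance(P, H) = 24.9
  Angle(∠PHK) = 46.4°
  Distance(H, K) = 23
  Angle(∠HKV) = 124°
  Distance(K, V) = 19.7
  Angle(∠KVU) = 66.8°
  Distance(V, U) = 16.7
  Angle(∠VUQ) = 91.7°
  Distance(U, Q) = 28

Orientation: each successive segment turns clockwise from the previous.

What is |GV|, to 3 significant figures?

28.9

∠PHK = 46.4° gives HK at 164° from the x-axis; with |HK| = 23.0, K = (-25.0, 19.8). ∠HKV = 124.0° gives KV at 108° from the x-axis; with |KV| = 19.7, V = (-31.2, 38.5). Then |GV| = |V − G| = 28.9.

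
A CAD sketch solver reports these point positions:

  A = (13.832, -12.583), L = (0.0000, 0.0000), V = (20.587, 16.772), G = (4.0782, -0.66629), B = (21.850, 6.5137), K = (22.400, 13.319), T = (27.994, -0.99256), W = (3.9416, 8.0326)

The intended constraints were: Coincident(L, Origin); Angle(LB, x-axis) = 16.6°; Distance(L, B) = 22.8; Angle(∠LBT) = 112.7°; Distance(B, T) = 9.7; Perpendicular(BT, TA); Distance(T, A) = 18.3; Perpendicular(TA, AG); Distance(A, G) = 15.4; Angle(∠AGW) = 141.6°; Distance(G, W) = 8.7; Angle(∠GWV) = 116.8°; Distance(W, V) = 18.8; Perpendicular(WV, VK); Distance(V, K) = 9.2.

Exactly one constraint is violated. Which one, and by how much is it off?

Distance(V, K) = 9.2 — off by 5.30.

L = (0.00, 0.00) ✓; LB at 16.60° ✓; |LB| = 22.80 ✓; ∠LBT = 112.7° ✓; |BT| = 9.700 ✓; ∠(BT, TA) = 90.00° ✓; |TA| = 18.30 ✓; ∠(TA, AG) = 90.00° ✓; |AG| = 15.40 ✓; ∠AGW = 141.6° ✓; |GW| = 8.700 ✓; ∠GWV = 116.8° ✓; |WV| = 18.80 ✓; ∠(WV, VK) = 90.00° ✓; |VK| = 3.900 ✗.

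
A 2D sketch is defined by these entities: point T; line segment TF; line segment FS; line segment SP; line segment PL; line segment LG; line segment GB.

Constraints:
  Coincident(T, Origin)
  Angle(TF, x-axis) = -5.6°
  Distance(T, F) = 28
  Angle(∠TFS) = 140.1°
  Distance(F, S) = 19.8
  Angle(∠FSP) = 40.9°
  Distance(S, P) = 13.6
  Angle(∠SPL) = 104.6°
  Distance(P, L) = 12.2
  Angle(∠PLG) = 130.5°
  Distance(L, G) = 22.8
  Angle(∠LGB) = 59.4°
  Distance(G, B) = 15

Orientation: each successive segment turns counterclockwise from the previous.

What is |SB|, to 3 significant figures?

17.1

T is at the origin; TF runs at -5.6° with length 28.0, so F = (27.9, -2.73). ∠TFS = 140.1° gives FS at 34.3° from the x-axis; with |FS| = 19.8, S = (44.2, 8.43). ∠FSP = 40.9° gives SP at 173° from the x-axis; with |SP| = 13.6, P = (30.7, 9.99). ∠SPL = 104.6° gives PL at -111° from the x-axis; with |PL| = 12.2, L = (26.3, -1.39). ∠PLG = 130.5° gives LG at -61.7° from the x-axis; with |LG| = 22.8, G = (37.1, -21.5). ∠LGB = 59.4° gives GB at 58.9° from the x-axis; with |GB| = 15.0, B = (44.9, -8.62). Then |SB| = |B − S| = 17.1.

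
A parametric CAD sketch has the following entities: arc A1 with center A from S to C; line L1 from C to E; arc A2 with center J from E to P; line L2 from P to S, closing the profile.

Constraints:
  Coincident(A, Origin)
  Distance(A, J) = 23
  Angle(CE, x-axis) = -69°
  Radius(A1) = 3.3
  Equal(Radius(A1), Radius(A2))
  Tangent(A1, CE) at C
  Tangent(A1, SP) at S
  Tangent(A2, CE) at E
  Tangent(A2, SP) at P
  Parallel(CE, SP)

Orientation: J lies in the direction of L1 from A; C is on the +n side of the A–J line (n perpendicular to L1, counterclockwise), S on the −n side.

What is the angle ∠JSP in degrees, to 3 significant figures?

8.16°

Tangency of A1 to both parallel lines with radius 3.3 puts C and S at A ± 3.3·n: C = (3.08, 1.18), S = (-3.08, -1.18). Equal radii place E and P the same way about J: E = J + 3.3·n = (11.3, -20.3), P = J − 3.3·n = (5.16, -22.7). Then cos ∠JSP = SJ·SP / (|SJ||SP|), giving 8.16°.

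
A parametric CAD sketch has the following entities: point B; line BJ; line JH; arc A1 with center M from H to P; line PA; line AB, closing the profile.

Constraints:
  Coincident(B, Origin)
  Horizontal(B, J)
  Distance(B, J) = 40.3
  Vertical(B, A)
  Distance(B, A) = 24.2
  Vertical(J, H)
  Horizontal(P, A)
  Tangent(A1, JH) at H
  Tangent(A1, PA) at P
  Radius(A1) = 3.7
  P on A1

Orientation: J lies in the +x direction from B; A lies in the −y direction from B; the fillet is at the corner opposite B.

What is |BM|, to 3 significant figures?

42.0

BA is vertical with |BA| = 24.2 and A on the −y side, so A = (0.00, -24.2). The virtual corner opposite B is at (40.3, -24.2). A1 meets JH tangentially, so MH is at right angles to JH and the tangent condition forces MP to be normal to PA, with radius 3.7, so the center M sits 3.7 in from both sides at M = (36.6, -20.5). Then |BM| = |M − B| = 42.0.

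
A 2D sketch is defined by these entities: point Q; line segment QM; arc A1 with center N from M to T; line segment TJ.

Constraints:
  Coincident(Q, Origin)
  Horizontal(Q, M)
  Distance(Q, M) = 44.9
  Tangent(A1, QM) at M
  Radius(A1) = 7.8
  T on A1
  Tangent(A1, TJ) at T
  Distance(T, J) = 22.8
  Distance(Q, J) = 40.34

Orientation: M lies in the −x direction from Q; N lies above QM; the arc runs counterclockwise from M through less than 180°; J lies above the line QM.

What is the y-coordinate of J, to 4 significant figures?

26.83

Q is at the origin; QM is horizontal with |QM| = 44.9 and M on the −x side, so M = (-44.90, 0.000). A1 meets QM tangentially, so NM is at right angles to QM, so N = M + (0, 7.8) = (-44.90, 7.800). Since NT ⟂ TJ (tangency), |NJ| = √(7.8² + 22.8²) = 24.10 regardless of where T sits on A1. So J lies on both circle(Q, 40.34) and circle(N, 24.10); the above-QM intersection is J = (-30.12, 26.83). T is the foot of the tangent from J: T = (-37.52, 5.268).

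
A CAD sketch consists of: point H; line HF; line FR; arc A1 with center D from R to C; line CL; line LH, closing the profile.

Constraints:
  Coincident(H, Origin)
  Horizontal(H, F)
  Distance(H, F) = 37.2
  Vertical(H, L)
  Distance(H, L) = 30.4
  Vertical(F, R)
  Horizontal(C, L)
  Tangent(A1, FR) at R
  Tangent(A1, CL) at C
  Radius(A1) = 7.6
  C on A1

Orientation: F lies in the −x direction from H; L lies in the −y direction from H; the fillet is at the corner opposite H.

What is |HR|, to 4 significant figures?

43.63

The virtual corner opposite H is at (-37.20, -30.40). Since A1 is tangent to FR there, DR ⟂ FR and tangency of A1 to CL means the radius DC is perpendicular to CL, with radius 7.6, so the center D sits 7.6 in from both sides at D = (-29.60, -22.80). That places the tangent points at R = (-37.20, -22.80) on FR and C = (-29.60, -30.40) on CL. Then |HR| = |R − H| = 43.63.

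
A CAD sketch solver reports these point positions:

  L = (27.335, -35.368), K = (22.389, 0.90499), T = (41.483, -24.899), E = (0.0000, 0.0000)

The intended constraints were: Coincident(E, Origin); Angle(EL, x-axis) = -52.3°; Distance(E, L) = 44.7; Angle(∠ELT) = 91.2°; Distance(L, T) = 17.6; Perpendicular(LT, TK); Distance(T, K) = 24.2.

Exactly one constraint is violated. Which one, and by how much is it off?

Distance(T, K) = 24.2 — off by 7.90.

E = (0.00, 0.00) ✓; EL at -52.30° ✓; |EL| = 44.70 ✓; ∠ELT = 91.20° ✓; |LT| = 17.60 ✓; ∠(LT, TK) = 90.00° ✓; |TK| = 32.10 ✗.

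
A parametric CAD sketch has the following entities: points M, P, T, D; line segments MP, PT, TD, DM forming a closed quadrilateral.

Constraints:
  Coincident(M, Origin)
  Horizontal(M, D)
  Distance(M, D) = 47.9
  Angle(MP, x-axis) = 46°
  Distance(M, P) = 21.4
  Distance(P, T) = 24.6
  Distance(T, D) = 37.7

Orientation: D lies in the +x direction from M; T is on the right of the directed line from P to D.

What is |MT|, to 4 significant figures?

14.39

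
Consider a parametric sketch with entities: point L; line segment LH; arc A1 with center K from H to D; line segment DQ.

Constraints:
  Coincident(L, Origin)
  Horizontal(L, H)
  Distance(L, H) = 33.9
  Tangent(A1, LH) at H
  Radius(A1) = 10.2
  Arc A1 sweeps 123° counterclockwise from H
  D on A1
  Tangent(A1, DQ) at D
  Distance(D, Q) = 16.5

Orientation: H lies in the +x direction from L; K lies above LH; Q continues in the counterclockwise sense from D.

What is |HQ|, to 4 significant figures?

29.60

L is at the origin; LH is horizontal with |LH| = 33.9 and H on the +x side, so H = (33.90, 0.000). A1 meets LH tangentially, so KH is at right angles to LH, so K = H + (0, 10.2) = (33.90, 10.20). On A1, H sits at bearing -90° from K; a 123° counterclockwise sweep puts D at bearing 33°, so D = K + 10.2·(cos 33°, sin 33°) = (42.45, 15.76). Since A1 is tangent to DQ there, KD ⟂ DQ, so DQ runs along (−sin 33°, cos 33°); with |DQ| = 16.5, Q = (33.47, 29.59). Then |HQ| = |Q − H| = 29.60.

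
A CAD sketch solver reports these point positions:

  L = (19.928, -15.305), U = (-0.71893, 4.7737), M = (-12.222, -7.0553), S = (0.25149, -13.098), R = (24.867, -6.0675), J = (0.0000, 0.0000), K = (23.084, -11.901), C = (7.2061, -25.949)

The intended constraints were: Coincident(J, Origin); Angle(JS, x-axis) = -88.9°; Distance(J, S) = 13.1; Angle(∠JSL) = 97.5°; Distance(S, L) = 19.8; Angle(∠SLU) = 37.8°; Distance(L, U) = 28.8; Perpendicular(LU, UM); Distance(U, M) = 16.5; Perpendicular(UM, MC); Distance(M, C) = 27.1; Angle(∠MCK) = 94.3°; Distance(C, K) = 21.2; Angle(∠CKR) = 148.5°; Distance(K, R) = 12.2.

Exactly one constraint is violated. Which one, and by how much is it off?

Distance(K, R) = 12.2 — off by 6.10.

J = (0.00, 0.00) ✓; JS at -88.90° ✓; |JS| = 13.10 ✓; ∠JSL = 97.50° ✓; |SL| = 19.80 ✓; ∠SLU = 37.80° ✓; |LU| = 28.80 ✓; ∠(LU, UM) = 90.00° ✓; |UM| = 16.50 ✓; ∠(UM, MC) = 90.00° ✓; |MC| = 27.10 ✓; ∠MCK = 94.30° ✓; |CK| = 21.20 ✓; ∠CKR = 148.5° ✓; |KR| = 6.100 ✗.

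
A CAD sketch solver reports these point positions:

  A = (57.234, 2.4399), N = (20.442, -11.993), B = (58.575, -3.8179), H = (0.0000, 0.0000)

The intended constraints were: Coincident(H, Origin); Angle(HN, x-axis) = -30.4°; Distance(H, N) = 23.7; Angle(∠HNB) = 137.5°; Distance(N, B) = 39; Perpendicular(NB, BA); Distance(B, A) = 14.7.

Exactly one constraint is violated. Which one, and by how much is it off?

Distance(B, A) = 14.7 — off by 8.30.

H = (0.00, 0.00) ✓; HN at -30.40° ✓; |HN| = 23.70 ✓; ∠HNB = 137.5° ✓; |NB| = 39.00 ✓; ∠(NB, BA) = 89.99° ✓; |BA| = 6.400 ✗.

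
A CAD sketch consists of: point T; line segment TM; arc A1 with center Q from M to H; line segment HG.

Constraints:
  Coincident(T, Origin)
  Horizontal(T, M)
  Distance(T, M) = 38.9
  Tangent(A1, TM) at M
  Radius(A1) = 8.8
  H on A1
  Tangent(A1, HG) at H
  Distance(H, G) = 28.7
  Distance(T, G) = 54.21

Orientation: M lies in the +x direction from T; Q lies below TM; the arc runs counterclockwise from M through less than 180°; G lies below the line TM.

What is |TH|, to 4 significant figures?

32.36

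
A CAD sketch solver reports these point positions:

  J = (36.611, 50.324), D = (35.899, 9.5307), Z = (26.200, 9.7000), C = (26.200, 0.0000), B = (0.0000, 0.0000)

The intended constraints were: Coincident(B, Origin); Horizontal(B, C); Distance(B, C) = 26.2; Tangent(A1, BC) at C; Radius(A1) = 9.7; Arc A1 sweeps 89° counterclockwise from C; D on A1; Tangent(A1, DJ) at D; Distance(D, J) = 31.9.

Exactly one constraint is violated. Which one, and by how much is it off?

Distance(D, J) = 31.9 — off by 8.90.

B = (0.00, 0.00) ✓; B.y = 0.00, C.y = 0.00 ✓; |BC| = 26.20 ✓; ∠(ZC, CB) = 90.00° ✓; |ZC| = 9.700 ✓; bearing(Z→D) − bearing(Z→C) = 89.00° ✓; |ZD| = 9.700 ✓; ∠(ZD, DJ) = 90.00° ✓; |DJ| = 40.80 ✗.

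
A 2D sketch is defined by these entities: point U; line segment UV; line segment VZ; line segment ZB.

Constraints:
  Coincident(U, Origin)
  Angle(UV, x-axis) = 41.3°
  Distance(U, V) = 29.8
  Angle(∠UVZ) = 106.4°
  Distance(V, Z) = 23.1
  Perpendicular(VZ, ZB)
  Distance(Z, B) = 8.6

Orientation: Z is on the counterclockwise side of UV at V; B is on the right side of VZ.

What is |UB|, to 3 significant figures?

48.7

∠UVZ = 106.4°, so VZ runs at 41.3° + (180° − 106.4°) = 115° from the x-axis; with |VZ| = 23.1, Z = V + 23.1·(cos 115°, sin 115°) = (12.7, 40.6). VZ is perpendicular to ZB; with |ZB| = 8.6 on the right of VZ, B = Z + 8.6·(0.907, 0.421) = (20.5, 44.2). Then |UB| = |B − U| = 48.7.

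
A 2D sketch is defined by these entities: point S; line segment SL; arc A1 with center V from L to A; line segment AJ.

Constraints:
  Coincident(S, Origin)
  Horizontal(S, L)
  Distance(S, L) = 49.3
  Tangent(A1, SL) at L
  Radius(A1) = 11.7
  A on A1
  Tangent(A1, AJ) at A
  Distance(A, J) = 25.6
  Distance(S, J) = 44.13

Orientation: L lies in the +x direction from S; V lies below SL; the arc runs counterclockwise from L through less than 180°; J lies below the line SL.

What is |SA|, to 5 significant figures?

39.030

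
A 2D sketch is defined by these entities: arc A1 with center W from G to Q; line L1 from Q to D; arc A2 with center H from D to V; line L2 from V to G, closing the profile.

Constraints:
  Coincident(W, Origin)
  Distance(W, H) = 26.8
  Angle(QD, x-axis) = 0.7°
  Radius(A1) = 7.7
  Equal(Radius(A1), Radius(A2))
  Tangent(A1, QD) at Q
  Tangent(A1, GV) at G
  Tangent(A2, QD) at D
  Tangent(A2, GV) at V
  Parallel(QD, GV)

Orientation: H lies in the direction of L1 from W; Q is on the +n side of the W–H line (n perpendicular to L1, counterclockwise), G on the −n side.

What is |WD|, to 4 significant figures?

27.88

The slot axis is L1's direction at 0.7°, so u = (cos 0.7°, sin 0.7°) = (0.9999, 0.01222) and n = (−sin 0.7°, cos 0.7°) = (-0.01222, 0.9999). W is at the origin and H lies 26.8 along u from W, so H = 26.8·u = (26.80, 0.3274). Tangency of A1 to both parallel lines with radius 7.7 puts Q and G at W ± 7.7·n: Q = (-0.09407, 7.699), G = (0.09407, -7.699). Equal radii place D and V the same way about H: D = H + 7.7·n = (26.70, 8.027), V = H − 7.7·n = (26.89, -7.372). Then |WD| = |D − W| = 27.88.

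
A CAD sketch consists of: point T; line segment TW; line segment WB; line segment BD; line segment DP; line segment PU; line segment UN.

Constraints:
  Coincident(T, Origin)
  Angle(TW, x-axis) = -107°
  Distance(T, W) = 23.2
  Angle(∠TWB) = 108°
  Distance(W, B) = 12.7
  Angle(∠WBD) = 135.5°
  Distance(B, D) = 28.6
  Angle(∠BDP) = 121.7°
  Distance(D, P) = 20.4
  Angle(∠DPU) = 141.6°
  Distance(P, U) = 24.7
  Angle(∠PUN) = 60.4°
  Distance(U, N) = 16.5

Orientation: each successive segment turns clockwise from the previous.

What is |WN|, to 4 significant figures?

39.70

T is at the origin; TW runs at -107.0° with length 23.2, so W = (-6.783, -22.19). ∠TWB = 108.0° gives WB at -179.0° from the x-axis; with |WB| = 12.7, B = (-19.48, -22.41). ∠WBD = 135.5° gives BD at 136.5° from the x-axis; with |BD| = 28.6, D = (-40.23, -2.721). ∠BDP = 121.7° gives DP at 78.20° from the x-axis; with |DP| = 20.4, P = (-36.06, 17.25). ∠DPU = 141.6° gives PU at 39.80° from the x-axis; with |PU| = 24.7, U = (-17.08, 33.06). ∠PUN = 60.4° gives UN at -79.80° from the x-axis; with |UN| = 16.5, N = (-14.16, 16.82). Then |WN| = |N − W| = 39.70.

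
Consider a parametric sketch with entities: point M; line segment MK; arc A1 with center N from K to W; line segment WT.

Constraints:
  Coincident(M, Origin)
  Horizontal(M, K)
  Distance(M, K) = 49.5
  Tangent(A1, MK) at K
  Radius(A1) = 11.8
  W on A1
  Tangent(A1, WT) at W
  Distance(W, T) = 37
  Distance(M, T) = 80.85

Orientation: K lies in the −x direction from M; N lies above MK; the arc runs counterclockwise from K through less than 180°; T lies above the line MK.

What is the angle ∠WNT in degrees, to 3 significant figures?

72.3°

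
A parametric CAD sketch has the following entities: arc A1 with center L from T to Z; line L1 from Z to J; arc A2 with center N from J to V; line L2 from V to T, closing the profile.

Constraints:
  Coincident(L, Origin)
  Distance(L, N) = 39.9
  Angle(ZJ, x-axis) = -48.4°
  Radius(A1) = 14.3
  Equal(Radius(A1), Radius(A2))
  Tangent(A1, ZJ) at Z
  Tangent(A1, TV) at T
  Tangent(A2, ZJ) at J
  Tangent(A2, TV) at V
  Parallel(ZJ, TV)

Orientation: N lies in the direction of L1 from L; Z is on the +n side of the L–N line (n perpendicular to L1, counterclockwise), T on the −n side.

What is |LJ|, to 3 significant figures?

42.4

The slot axis is L1's direction at -48.4°, so u = (cos -48.4°, sin -48.4°) = (0.664, -0.748) and n = (−sin -48.4°, cos -48.4°) = (0.748, 0.664). L is at the origin and N lies 39.9 along u from L, so N = 39.9·u = (26.5, -29.8). Tangency of A1 to both parallel lines with radius 14.3 puts Z and T at L ± 14.3·n: Z = (10.7, 9.49), T = (-10.7, -9.49). Equal radii place J and V the same way about N: J = N + 14.3·n = (37.2, -20.3), V = N − 14.3·n = (15.8, -39.3). Then |LJ| = |J − L| = 42.4.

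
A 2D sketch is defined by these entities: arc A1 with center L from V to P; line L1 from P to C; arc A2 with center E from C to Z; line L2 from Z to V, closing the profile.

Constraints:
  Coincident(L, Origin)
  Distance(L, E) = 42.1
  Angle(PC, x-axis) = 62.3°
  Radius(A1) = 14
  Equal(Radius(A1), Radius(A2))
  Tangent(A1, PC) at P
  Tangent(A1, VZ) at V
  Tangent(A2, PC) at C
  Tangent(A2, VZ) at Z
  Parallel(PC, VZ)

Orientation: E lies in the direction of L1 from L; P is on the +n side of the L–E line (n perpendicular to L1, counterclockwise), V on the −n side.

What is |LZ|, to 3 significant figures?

44.4

The slot axis is L1's direction at 62.3°, so u = (cos 62.3°, sin 62.3°) = (0.465, 0.885) and n = (−sin 62.3°, cos 62.3°) = (-0.885, 0.465). L is at the origin and E lies 42.1 along u from L, so E = 42.1·u = (19.6, 37.3). Tangency of A1 to both parallel lines with radius 14.0 puts P and V at L ± 14.0·n: P = (-12.4, 6.51), V = (12.4, -6.51). Equal radii place C and Z the same way about E: C = E + 14.0·n = (7.17, 43.8), Z = E − 14.0·n = (32.0, 30.8). Then |LZ| = |Z − L| = 44.4.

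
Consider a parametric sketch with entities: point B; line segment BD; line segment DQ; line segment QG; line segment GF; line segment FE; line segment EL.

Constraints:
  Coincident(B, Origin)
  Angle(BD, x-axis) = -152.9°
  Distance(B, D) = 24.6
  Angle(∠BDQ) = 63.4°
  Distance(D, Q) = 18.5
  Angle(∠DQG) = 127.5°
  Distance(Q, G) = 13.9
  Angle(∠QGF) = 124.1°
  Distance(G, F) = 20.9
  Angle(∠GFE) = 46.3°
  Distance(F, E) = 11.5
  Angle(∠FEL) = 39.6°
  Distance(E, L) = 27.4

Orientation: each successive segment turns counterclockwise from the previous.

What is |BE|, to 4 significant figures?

4.176

∠QGF = 124.1° gives GF at 72.10° from the x-axis; with |GF| = 20.9, F = (12.78, 1.608). ∠GFE = 46.3° gives FE at -154.2° from the x-axis; with |FE| = 11.5, E = (2.429, -3.398). Then |BE| = |E − B| = 4.176.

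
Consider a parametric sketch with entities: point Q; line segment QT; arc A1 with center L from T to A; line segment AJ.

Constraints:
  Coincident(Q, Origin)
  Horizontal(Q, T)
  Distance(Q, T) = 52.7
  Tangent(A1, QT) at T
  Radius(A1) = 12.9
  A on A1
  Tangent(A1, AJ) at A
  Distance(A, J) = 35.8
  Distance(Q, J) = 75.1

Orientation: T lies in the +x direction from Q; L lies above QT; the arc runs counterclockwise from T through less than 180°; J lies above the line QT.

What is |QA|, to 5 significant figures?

67.148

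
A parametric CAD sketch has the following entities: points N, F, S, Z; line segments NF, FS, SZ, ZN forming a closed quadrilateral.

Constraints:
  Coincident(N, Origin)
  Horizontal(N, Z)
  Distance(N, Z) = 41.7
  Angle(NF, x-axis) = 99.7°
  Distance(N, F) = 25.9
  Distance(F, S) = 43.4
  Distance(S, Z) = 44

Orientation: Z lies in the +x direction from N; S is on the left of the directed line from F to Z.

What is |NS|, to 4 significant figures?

55.92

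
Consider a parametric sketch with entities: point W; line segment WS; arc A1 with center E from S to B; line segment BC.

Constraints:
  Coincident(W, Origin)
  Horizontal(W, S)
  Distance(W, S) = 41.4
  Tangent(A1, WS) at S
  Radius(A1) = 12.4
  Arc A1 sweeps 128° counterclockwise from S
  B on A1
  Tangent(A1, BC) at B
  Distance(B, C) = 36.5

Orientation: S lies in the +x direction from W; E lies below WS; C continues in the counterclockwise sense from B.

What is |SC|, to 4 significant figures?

50.42

On A1, S sits at bearing 90° from E; a 128° counterclockwise sweep puts B at bearing 218°, so B = E + 12.4·(cos 218°, sin 218°) = (31.63, -20.03). The tangent condition forces EB to be normal to BC, so BC runs along (−sin 218°, cos 218°); with |BC| = 36.5, C = (54.10, -48.80). Then |SC| = |C − S| = 50.42.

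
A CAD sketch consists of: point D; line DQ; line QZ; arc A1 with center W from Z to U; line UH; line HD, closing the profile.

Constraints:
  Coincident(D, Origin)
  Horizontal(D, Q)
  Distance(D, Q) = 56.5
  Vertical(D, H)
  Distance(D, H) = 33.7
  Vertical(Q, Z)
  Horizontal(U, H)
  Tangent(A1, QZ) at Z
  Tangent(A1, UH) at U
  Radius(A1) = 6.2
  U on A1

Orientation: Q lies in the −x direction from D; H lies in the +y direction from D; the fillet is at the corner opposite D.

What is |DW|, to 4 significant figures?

57.33

D and H share the same x with |DH| = 33.7 and H on the +y side, so H = (0.000, 33.70). The virtual corner opposite D is at (-56.50, 33.70). Since A1 is tangent to QZ there, WZ ⟂ QZ and since A1 is tangent to UH there, WU ⟂ UH, with radius 6.2, so the center W sits 6.2 in from both sides at W = (-50.30, 27.50). Then |DW| = |W − D| = 57.33.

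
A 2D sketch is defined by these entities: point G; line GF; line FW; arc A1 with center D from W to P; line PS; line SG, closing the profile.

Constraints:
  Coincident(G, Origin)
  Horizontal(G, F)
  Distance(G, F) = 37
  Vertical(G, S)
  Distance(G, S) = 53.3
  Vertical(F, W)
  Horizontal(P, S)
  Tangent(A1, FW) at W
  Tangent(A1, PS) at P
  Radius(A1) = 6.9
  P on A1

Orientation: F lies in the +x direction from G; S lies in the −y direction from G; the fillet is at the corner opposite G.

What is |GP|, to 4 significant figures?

61.21

The virtual corner opposite G is at (37.00, -53.30). Since A1 is tangent to FW there, DW ⟂ FW and tangency of A1 to PS means the radius DP is perpendicular to PS, with radius 6.9, so the center D sits 6.9 in from both sides at D = (30.10, -46.40). That places the tangent points at W = (37.00, -46.40) on FW and P = (30.10, -53.30) on PS. Then |GP| = |P − G| = 61.21.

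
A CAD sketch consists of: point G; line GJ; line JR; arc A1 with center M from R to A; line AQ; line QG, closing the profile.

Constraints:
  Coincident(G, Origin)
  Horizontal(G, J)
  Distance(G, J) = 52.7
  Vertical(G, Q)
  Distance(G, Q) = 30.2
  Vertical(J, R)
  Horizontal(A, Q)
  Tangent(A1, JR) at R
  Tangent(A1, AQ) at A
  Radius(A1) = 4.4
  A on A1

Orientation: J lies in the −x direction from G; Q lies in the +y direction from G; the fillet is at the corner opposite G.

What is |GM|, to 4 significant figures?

54.76

G is at the origin; GJ is horizontal with |GJ| = 52.7 and J on the −x side, so J = (-52.70, 0.000). G and Q share the same x with |GQ| = 30.2 and Q on the +y side, so Q = (0.000, 30.20). The virtual corner opposite G is at (-52.70, 30.20). A1 meets JR tangentially, so MR is at right angles to JR and tangency of A1 to AQ means the radius MA is perpendicular to AQ, with radius 4.4, so the center M sits 4.4 in from both sides at M = (-48.30, 25.80). Then |GM| = |M − G| = 54.76.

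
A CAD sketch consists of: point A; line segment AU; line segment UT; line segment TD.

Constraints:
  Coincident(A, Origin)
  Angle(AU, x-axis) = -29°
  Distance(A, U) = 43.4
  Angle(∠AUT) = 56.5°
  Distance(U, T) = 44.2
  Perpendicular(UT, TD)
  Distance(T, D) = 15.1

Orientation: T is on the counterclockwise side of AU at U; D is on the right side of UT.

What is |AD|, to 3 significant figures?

55.1

∠AUT = 56.5°, so UT runs at -29.0° + (180° − 56.5°) = 94.5° from the x-axis; with |UT| = 44.2, T = U + 44.2·(cos 94.5°, sin 94.5°) = (34.5, 23.0). The perpendicularity gives TD at right angles to UT; with |TD| = 15.1 on the right of UT, D = T + 15.1·(0.997, 0.0785) = (49.5, 24.2). Then |AD| = |D − A| = 55.1.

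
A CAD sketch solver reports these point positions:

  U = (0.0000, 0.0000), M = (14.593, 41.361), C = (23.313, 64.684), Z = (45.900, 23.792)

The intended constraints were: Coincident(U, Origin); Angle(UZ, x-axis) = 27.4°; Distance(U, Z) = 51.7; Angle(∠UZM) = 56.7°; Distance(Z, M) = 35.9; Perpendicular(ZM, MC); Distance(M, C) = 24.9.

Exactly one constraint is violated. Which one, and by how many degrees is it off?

Perpendicular(ZM, MC) — off by 8.80°.

U = (0.00, 0.00) ✓; UZ at 27.40° ✓; |UZ| = 51.70 ✓; ∠UZM = 56.70° ✓; |ZM| = 35.90 ✓; ∠(ZM, MC) = 81.20° ✗; |MC| = 24.90 ✓.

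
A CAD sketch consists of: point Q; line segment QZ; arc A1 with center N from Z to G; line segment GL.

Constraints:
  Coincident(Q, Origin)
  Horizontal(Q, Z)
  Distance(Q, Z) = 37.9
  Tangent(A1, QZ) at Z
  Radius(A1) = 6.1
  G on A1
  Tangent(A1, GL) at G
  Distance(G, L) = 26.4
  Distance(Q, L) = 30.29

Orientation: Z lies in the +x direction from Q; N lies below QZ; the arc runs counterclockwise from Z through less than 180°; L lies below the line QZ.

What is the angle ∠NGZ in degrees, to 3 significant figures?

62.2°

Q is at the origin; Q and Z share the same y with |QZ| = 37.9 and Z on the +x side, so Z = (37.9, 0.00). A1 meets QZ tangentially, so NZ is at right angles to QZ, so N = Z + (0, -6.1) = (37.9, -6.10). Since NG ⟂ GL (tangency), |NL| = √(6.1² + 26.4²) = 27.1 regardless of where G sits on A1. So L lies on both circle(Q, 30.29) and circle(N, 27.1); the below-QZ intersection is L = (17.9, -24.4). G is the foot of the tangent from L: G = (32.9, -2.65).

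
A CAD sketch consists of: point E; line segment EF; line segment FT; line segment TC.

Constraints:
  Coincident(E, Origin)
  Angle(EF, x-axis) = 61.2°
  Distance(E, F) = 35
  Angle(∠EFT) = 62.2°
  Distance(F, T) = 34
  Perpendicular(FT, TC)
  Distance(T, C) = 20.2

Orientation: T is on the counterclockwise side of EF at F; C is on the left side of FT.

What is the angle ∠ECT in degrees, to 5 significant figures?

121.33°

E is at the origin; EF runs at 61.2° with length 35.0, so F = 35.0·(cos 61.2°, sin 61.2°) = (16.861, 30.671). ∠EFT = 62.2°, so FT runs at 61.2° + (180° − 62.2°) = 179.00° from the x-axis; with |FT| = 34.0, T = F + 34.0·(cos 179.00°, sin 179.00°) = (-17.133, 31.264). FT is perpendicular to TC; with |TC| = 20.2 on the left of FT, C = T + 20.2·(-0.017452, -0.99985) = (-17.486, 11.067). Then cos ∠ECT = CE·CT / (|CE||CT|), giving 121.33°.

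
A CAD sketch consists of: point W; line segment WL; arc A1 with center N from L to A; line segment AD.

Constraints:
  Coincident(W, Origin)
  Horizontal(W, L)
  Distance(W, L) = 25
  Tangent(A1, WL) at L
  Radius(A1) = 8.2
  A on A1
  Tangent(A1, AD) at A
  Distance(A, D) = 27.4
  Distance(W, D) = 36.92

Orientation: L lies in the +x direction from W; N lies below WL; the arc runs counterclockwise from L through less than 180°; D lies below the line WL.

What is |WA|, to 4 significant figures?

18.33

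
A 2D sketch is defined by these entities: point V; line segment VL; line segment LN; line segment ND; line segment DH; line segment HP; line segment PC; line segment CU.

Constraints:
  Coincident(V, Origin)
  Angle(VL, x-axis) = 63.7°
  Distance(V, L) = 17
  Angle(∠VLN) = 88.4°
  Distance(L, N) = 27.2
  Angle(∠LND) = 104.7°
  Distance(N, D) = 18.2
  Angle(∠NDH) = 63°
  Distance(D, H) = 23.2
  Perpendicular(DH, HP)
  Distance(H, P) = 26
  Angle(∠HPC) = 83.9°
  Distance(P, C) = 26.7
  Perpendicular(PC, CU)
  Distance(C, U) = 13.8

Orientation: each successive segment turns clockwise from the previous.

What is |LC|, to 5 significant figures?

40.256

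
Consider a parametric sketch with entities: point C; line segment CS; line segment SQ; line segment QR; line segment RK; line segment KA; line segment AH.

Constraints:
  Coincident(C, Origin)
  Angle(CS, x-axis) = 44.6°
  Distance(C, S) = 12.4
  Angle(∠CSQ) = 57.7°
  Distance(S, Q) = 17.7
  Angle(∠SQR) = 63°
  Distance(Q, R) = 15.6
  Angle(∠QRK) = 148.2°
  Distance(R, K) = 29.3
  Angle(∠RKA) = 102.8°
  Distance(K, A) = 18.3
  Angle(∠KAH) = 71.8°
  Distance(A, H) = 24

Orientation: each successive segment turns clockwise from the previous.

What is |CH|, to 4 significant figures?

13.17

∠RKA = 102.8° gives KA at 56.30° from the x-axis; with |KA| = 18.3, A = (-12.50, 31.85). ∠KAH = 71.8° gives AH at -51.90° from the x-axis; with |AH| = 24.0, H = (2.304, 12.96). Then |CH| = |H − C| = 13.17.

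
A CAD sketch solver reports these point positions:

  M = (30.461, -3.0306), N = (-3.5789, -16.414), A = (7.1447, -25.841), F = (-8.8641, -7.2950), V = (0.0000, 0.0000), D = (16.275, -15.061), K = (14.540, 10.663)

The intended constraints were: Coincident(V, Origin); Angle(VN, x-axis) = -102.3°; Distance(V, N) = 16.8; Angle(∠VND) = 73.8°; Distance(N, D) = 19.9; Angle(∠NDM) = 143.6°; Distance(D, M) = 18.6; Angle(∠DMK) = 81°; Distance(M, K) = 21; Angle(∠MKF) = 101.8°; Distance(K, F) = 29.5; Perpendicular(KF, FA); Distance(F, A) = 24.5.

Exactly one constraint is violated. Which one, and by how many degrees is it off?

Perpendicular(KF, FA) — off by 3.30°.

V = (0.00, 0.00) ✓; VN at -102.3° ✓; |VN| = 16.80 ✓; ∠VND = 73.80° ✓; |ND| = 19.90 ✓; ∠NDM = 143.6° ✓; |DM| = 18.60 ✓; ∠DMK = 81.00° ✓; |MK| = 21.00 ✓; ∠MKF = 101.8° ✓; |KF| = 29.50 ✓; ∠(KF, FA) = 93.30° ✗; |FA| = 24.50 ✓.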